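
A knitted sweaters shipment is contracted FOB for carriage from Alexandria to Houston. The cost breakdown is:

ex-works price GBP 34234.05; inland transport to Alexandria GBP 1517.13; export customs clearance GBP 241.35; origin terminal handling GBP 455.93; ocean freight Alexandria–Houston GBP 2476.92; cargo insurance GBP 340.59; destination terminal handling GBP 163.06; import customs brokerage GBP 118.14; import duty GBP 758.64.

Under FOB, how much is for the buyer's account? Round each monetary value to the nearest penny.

FOB: the seller bears costs until goods are on board at the origin port; the buyer bears freight, insurance and all costs thereafter.
Seller's account: goods 34234.05 + inland to port 1517.13 + export clearance 241.35 + origin terminal 455.93 = 36448.46
Buyer's account: freight 2476.92 + insurance 340.59 + destination terminal 163.06 + brokerage 118.14 + duty 758.64 = 3857.35

Buyer's account: GBP 3857.35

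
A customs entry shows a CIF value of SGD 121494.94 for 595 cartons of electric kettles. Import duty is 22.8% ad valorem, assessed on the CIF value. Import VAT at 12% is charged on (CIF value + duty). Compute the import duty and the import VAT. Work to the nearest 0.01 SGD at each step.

Import duty: SGD 27700.85; import VAT: SGD 17903.49

Import duty = 121494.94 × 22.8% = 27700.85
VAT base = CIF + duty = 121494.94 + 27700.85 = 149195.79
Import VAT = 149195.79 × 12% = 17903.49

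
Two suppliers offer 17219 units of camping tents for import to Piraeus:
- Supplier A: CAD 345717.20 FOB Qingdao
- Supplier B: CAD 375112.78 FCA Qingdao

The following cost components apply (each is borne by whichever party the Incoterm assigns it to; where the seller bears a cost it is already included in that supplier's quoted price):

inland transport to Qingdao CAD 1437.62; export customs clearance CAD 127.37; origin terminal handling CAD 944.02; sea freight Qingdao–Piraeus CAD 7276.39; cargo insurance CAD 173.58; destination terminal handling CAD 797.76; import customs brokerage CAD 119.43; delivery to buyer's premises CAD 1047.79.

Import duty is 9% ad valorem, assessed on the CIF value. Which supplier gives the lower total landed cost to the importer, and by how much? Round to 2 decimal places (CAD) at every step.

Supplier A (FOB):
CIF value = FOB price + freight + insurance = 345717.20 + 7276.39 + 173.58 = 353167.17
Import duty = 353167.17 × 9% = 31785.05
Buyer bears (A): 7276.39 + 173.58 + 797.76 + 119.43 + 1047.79 = 9414.95
Landed cost (A) = invoice 345717.20 + 9414.95 + duty 31785.05 = 386917.20
Supplier B (FCA):
CIF value = FCA price + origin terminal + freight + insurance = 375112.78 + 944.02 + 7276.39 + 173.58 = 383506.77
Import duty = 383506.77 × 9% = 34515.61
Buyer bears (B): 944.02 + 7276.39 + 173.58 + 797.76 + 119.43 + 1047.79 = 10358.97
Landed cost (B) = invoice 375112.78 + 10358.97 + duty 34515.61 = 419987.36
Difference = |386917.20 − 419987.36| = 33070.16

Supplier A is cheaper by CAD 33070.16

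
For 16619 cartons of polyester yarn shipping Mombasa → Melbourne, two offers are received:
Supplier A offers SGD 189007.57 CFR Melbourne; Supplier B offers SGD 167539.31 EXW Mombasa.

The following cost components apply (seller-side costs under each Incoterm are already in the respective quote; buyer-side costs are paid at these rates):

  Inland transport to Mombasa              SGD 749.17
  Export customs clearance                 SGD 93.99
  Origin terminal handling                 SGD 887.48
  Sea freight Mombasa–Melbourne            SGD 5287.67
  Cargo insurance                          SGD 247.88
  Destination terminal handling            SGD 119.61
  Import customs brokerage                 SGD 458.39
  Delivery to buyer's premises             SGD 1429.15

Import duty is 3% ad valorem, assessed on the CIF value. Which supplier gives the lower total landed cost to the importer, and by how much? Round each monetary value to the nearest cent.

Supplier A (CFR):
CIF value = CFR price + insurance = 189007.57 + 247.88 = 189255.45
Import duty = 189255.45 × 3% = 5677.66
Buyer bears (A): 247.88 + 119.61 + 458.39 + 1429.15 = 2255.03
Landed cost (A) = invoice 189007.57 + 2255.03 + duty 5677.66 = 196940.26
Supplier B (EXW):
CIF value = EXW price + inland to port + export clearance + origin terminal + freight + insurance = 167539.31 + 749.17 + 93.99 + 887.48 + 5287.67 + 247.88 = 174805.50
Import duty = 174805.50 × 3% = 5244.17
Buyer bears (B): 749.17 + 93.99 + 887.48 + 5287.67 + 247.88 + 119.61 + 458.39 + 1429.15 = 9273.34
Landed cost (B) = invoice 167539.31 + 9273.34 + duty 5244.17 = 182056.82
Difference = |196940.26 − 182056.82| = 14883.44

Supplier B is cheaper by SGD 14883.44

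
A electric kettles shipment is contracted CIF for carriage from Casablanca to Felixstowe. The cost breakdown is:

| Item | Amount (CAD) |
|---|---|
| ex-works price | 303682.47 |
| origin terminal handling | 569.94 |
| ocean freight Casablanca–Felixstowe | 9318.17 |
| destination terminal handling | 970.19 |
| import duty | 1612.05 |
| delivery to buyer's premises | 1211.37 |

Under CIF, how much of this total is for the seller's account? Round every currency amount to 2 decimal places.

Seller's account: CAD 313570.58

CIF: the seller pays costs through ocean freight and marine insurance to the destination port.
Seller's account: goods 303682.47 + origin terminal 569.94 + freight 9318.17 = 313570.58
Buyer's account: destination terminal 970.19 + duty 1612.05 + delivery 1211.37 = 3793.61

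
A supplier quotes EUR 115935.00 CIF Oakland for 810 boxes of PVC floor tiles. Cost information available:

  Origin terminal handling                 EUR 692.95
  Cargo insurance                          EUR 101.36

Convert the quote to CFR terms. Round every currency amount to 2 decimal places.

CFR price: EUR 115833.64

Not relevant to the conversion: origin terminal — on the seller under both CIF and CFR; already in the CIF price and stays in the CFR price.
From CIF to CFR, the seller no longer bears: insurance.
CFR price = 115935.00 − 101.36 = 115833.64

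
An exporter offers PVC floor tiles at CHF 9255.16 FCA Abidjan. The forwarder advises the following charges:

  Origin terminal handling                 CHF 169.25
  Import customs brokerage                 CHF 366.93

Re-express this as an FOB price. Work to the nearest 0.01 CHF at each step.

Not relevant to the conversion: brokerage — on the buyer under both terms; not part of either seller's price.
From FCA to FOB, the seller additionally bears: origin terminal.
FOB price = 9255.16 + 169.25 = 9424.41

FOB price: CHF 9424.41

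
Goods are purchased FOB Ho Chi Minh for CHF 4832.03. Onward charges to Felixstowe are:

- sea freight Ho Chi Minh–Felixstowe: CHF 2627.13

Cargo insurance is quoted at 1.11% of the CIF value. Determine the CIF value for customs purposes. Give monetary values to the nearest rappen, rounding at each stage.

Let C be the CIF value. C = FOB price + freight + 1.11% × C
C − 1.11% × C = 4832.03 + 2627.13
0.9889 × C = 7459.16
C = 7459.16 / 0.9889 = 7542.89
Insurance premium = 1.11% × 7542.89 = 83.73

CIF value: CHF 7542.89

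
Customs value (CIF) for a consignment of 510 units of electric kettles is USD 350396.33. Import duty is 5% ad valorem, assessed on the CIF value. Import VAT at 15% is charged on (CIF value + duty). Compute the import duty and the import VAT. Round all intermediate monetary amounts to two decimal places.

Import duty: USD 17519.82; import VAT: USD 55187.42

Import duty = 350396.33 × 5% = 17519.82
VAT base = CIF + duty = 350396.33 + 17519.82 = 367916.15
Import VAT = 367916.15 × 15% = 55187.42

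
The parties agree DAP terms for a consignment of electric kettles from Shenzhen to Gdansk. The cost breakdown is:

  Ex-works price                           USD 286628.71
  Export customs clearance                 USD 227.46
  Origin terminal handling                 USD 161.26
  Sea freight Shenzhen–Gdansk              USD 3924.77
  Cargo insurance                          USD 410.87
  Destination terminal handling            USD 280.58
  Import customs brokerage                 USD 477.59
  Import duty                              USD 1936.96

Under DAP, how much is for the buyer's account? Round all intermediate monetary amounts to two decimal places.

Buyer's account: USD 2414.55

DAP: the seller bears all costs to the named destination except import duty and clearance.
Seller's account: goods 286628.71 + export clearance 227.46 + origin terminal 161.26 + freight 3924.77 + insurance 410.87 + destination terminal 280.58 = 291633.65
Buyer's account: brokerage 477.59 + duty 1936.96 = 2414.55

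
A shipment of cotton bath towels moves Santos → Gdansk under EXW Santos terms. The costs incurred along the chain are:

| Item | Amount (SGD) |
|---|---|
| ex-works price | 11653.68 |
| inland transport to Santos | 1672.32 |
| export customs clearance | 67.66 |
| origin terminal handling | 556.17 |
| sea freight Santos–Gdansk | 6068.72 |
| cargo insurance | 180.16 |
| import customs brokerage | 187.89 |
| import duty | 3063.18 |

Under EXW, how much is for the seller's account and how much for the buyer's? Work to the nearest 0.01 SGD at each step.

EXW: the seller makes goods available at their premises; the buyer bears all onward costs.
Seller's account: goods 11653.68 = 11653.68
Buyer's account: inland to port 1672.32 + export clearance 67.66 + origin terminal 556.17 + freight 6068.72 + insurance 180.16 + brokerage 187.89 + duty 3063.18 = 11796.10

Seller: SGD 11653.68; buyer: SGD 11796.10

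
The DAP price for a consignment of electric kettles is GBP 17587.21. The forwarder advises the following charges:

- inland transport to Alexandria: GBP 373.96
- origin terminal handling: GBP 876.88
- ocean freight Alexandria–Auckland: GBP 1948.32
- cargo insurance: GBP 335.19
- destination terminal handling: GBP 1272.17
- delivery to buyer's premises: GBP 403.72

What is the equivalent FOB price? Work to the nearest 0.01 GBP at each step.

FOB price: GBP 13627.81

Not relevant to the conversion: origin terminal, inland to port — on the seller under both DAP and FOB; already in the DAP price and stays in the FOB price.
From DAP to FOB, the seller no longer bears: freight, insurance, destination terminal, delivery.
FOB price = 17587.21 − 1948.32 − 335.19 − 1272.17 − 403.72 = 13627.81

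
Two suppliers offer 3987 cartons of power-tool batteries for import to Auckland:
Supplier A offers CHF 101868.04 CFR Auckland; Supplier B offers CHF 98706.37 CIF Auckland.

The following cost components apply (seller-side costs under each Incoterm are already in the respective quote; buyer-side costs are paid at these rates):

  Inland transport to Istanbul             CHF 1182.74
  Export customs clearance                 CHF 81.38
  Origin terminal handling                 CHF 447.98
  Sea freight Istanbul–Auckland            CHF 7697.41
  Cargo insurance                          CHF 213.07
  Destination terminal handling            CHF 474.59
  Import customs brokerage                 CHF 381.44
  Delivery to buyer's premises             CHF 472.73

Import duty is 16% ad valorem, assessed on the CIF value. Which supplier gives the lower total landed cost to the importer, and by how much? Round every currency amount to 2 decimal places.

Supplier A (CFR):
CIF value = CFR price + insurance = 101868.04 + 213.07 = 102081.11
Import duty = 102081.11 × 16% = 16332.98
Buyer bears (A): 213.07 + 474.59 + 381.44 + 472.73 = 1541.83
Landed cost (A) = invoice 101868.04 + 1541.83 + duty 16332.98 = 119742.85
Supplier B (CIF):
The CIF price already equals the CIF value: 98706.37
Import duty = 98706.37 × 16% = 15793.02
Buyer bears (B): 474.59 + 381.44 + 472.73 = 1328.76
Landed cost (B) = invoice 98706.37 + 1328.76 + duty 15793.02 = 115828.15
Difference = |119742.85 − 115828.15| = 3914.70

Supplier B is cheaper by CHF 3914.70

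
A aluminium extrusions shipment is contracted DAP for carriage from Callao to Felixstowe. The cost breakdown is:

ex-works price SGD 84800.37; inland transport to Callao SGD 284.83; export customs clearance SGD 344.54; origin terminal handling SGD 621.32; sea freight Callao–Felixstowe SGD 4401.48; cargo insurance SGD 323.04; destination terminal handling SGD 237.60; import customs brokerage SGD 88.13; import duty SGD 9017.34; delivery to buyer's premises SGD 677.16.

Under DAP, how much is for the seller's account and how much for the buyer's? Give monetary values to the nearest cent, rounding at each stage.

Seller: SGD 91690.34; buyer: SGD 9105.47

DAP: the seller bears all costs to the named destination except import duty and clearance.
Seller's account: goods 84800.37 + inland to port 284.83 + export clearance 344.54 + origin terminal 621.32 + freight 4401.48 + insurance 323.04 + destination terminal 237.60 + delivery 677.16 = 91690.34
Buyer's account: brokerage 88.13 + duty 9017.34 = 9105.47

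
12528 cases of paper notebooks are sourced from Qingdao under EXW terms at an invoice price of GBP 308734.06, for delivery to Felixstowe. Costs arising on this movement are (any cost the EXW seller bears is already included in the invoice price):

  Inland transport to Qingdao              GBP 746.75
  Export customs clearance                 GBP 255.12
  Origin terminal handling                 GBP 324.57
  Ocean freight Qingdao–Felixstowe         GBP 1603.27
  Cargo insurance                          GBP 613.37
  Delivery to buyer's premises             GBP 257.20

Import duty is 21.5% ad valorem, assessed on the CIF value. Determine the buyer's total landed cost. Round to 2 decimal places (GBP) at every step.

EXW: the seller makes goods available at their premises; the buyer bears all onward costs.
CIF value = EXW price + inland to port + export clearance + origin terminal + freight + insurance = 308734.06 + 746.75 + 255.12 + 324.57 + 1603.27 + 613.37 = 312277.14
Import duty = 312277.14 × 21.5% = 67139.59
Buyer bears: inland to port 746.75 + export clearance 255.12 + origin terminal 324.57 + freight 1603.27 + insurance 613.37 + delivery 257.20 + duty 67139.59 = 70939.87
Landed cost = invoice 308734.06 + 70939.87 = 379673.93

Total landed cost: GBP 379673.93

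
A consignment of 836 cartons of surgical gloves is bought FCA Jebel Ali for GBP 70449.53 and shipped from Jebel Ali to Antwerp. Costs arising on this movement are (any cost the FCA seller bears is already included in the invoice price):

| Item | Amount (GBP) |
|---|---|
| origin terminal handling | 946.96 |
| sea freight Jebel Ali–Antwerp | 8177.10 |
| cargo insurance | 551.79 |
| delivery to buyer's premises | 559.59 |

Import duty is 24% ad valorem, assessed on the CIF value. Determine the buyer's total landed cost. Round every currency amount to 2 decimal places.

Total landed cost: GBP 99915.06

FCA: the seller delivers export-cleared goods to the carrier; the buyer bears costs from that point.
CIF value = FCA price + origin terminal + freight + insurance = 70449.53 + 946.96 + 8177.10 + 551.79 = 80125.38
Import duty = 80125.38 × 24% = 19230.09
Buyer bears: origin terminal 946.96 + freight 8177.10 + insurance 551.79 + delivery 559.59 + duty 19230.09 = 29465.53
Landed cost = invoice 70449.53 + 29465.53 = 99915.06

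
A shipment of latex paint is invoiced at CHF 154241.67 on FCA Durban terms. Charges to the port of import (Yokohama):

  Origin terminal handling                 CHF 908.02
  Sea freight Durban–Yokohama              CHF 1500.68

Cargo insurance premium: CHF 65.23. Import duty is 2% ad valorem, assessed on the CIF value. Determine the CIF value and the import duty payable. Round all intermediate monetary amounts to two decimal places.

CIF value: CHF 156715.60; import duty: CHF 3134.31

CIF = FCA price + pre-shipment costs + freight + insurance
CIF = 154241.67 + 908.02 + 1500.68 + 65.23 = 156715.60
Import duty = 156715.60 × 2% = 3134.31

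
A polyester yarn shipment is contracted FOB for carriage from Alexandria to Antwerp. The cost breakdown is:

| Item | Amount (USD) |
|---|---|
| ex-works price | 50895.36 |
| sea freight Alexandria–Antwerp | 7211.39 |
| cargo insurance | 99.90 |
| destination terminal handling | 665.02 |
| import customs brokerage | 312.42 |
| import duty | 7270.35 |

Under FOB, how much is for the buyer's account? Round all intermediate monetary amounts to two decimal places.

Buyer's account: USD 15559.08

FOB: the seller bears costs until goods are on board at the origin port; the buyer bears freight, insurance and all costs thereafter.
Seller's account: goods 50895.36 = 50895.36
Buyer's account: freight 7211.39 + insurance 99.90 + destination terminal 665.02 + brokerage 312.42 + duty 7270.35 = 15559.08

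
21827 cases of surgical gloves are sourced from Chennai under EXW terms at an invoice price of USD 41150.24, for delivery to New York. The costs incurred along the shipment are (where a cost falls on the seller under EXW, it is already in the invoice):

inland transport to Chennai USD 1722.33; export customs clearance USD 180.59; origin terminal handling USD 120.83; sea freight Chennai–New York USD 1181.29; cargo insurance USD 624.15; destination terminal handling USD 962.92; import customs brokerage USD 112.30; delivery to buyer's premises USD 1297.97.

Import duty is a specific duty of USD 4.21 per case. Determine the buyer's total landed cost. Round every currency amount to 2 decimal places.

EXW: the seller makes goods available at their premises; the buyer bears all onward costs.
CIF value = EXW price + inland to port + export clearance + origin terminal + freight + insurance = 41150.24 + 1722.33 + 180.59 + 120.83 + 1181.29 + 624.15 = 44979.43
Import duty = 21827 × 4.21 = 91891.67
Buyer bears: inland to port 1722.33 + export clearance 180.59 + origin terminal 120.83 + freight 1181.29 + insurance 624.15 + destination terminal 962.92 + brokerage 112.30 + delivery 1297.97 + duty 91891.67 = 98094.05
Landed cost = invoice 41150.24 + 98094.05 = 139244.29

Total landed cost: USD 139244.29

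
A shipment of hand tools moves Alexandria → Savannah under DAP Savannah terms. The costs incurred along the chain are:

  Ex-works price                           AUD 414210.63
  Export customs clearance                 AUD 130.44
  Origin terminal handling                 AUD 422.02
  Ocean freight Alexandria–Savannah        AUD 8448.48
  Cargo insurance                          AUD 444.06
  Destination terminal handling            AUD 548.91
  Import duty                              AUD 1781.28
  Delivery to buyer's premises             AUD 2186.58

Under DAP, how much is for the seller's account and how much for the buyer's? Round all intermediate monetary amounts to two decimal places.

DAP: the seller bears all costs to the named destination except import duty and clearance.
Seller's account: goods 414210.63 + export clearance 130.44 + origin terminal 422.02 + freight 8448.48 + insurance 444.06 + destination terminal 548.91 + delivery 2186.58 = 426391.12
Buyer's account: duty 1781.28 = 1781.28

Seller: AUD 426391.12; buyer: AUD 1781.28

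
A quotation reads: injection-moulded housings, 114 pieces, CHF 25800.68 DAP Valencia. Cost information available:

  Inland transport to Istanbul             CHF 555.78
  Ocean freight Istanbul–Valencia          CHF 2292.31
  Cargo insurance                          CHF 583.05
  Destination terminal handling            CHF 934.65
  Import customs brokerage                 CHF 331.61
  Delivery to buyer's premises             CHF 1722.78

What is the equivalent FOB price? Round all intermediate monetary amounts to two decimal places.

FOB price: CHF 20267.89

Not relevant to the conversion: inland to port — on the seller under both DAP and FOB; already in the DAP price and stays in the FOB price. brokerage — on the buyer under both terms; not part of either seller's price.
From DAP to FOB, the seller no longer bears: freight, insurance, destination terminal, delivery.
FOB price = 25800.68 − 2292.31 − 583.05 − 934.65 − 1722.78 = 20267.89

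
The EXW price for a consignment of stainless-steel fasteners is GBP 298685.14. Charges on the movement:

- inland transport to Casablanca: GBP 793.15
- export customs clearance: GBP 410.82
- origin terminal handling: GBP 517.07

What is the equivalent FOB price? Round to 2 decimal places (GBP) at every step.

From EXW to FOB, the seller additionally bears: inland to port, export clearance, origin terminal.
FOB price = 298685.14 + 793.15 + 410.82 + 517.07 = 300406.18

FOB price: GBP 300406.18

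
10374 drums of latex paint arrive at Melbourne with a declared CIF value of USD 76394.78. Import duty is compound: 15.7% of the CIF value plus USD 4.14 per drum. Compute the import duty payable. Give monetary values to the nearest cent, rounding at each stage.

Import duty: USD 54942.34

Ad valorem component: 76394.78 × 15.7% = 11993.98
Specific component: 10374 × 4.14 = 42948.36
Import duty = 11993.98 + 42948.36 = 54942.34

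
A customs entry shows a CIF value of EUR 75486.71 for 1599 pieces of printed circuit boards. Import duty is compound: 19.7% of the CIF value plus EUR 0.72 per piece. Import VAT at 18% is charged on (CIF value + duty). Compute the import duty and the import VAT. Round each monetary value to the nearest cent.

Ad valorem component: 75486.71 × 19.7% = 14870.88
Specific component: 1599 × 0.72 = 1151.28
Import duty = 14870.88 + 1151.28 = 16022.16
VAT base = CIF + duty = 75486.71 + 16022.16 = 91508.87
Import VAT = 91508.87 × 18% = 16471.60

Import duty: EUR 16022.16; import VAT: EUR 16471.60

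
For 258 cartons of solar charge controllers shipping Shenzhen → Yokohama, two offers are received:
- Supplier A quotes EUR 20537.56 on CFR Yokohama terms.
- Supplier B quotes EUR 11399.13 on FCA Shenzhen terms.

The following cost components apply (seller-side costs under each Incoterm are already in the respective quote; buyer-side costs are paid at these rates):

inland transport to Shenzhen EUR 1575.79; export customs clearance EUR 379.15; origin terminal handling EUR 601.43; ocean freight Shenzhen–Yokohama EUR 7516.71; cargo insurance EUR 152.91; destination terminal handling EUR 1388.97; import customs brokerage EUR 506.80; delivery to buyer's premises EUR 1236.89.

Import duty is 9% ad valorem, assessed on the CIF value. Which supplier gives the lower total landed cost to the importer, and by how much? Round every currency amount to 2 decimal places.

Supplier B is cheaper by EUR 1112.11

Supplier A (CFR):
CIF value = CFR price + insurance = 20537.56 + 152.91 = 20690.47
Import duty = 20690.47 × 9% = 1862.14
Buyer bears (A): 152.91 + 1388.97 + 506.80 + 1236.89 = 3285.57
Landed cost (A) = invoice 20537.56 + 3285.57 + duty 1862.14 = 25685.27
Supplier B (FCA):
CIF value = FCA price + origin terminal + freight + insurance = 11399.13 + 601.43 + 7516.71 + 152.91 = 19670.18
Import duty = 19670.18 × 9% = 1770.32
Buyer bears (B): 601.43 + 7516.71 + 152.91 + 1388.97 + 506.80 + 1236.89 = 11403.71
Landed cost (B) = invoice 11399.13 + 11403.71 + duty 1770.32 = 24573.16
Difference = |25685.27 − 24573.16| = 1112.11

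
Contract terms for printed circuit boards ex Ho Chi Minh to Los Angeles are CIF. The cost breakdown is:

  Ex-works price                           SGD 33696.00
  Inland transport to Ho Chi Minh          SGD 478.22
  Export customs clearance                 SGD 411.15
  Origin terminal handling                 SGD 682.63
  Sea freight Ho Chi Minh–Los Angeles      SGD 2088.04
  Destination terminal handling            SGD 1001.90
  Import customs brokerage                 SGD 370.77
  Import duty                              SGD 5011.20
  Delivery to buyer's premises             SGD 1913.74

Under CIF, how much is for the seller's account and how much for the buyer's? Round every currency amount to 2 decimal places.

Seller: SGD 37356.04; buyer: SGD 8297.61

CIF: the seller pays costs through ocean freight and marine insurance to the destination port.
Seller's account: goods 33696.00 + inland to port 478.22 + export clearance 411.15 + origin terminal 682.63 + freight 2088.04 = 37356.04
Buyer's account: destination terminal 1001.90 + brokerage 370.77 + duty 5011.20 + delivery 1913.74 = 8297.61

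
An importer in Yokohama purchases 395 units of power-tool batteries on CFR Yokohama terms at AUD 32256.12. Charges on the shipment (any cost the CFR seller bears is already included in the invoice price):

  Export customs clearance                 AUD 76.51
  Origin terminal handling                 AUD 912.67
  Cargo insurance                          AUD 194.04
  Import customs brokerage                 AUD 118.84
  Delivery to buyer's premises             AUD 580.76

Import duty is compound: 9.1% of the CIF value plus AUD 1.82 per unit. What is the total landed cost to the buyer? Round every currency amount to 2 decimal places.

Total landed cost: AUD 36821.62

CFR: the seller pays costs through ocean freight to the destination port, but not insurance.
Already in the invoice (seller's account under CFR): export clearance, origin terminal — exclude.
CIF value = CFR price + insurance = 32256.12 + 194.04 = 32450.16
Ad valorem component: 32450.16 × 9.1% = 2952.96
Specific component: 395 × 1.82 = 718.90
Import duty = 2952.96 + 718.90 = 3671.86
Buyer bears: insurance 194.04 + brokerage 118.84 + delivery 580.76 + duty 3671.86 = 4565.50
Landed cost = invoice 32256.12 + 4565.50 = 36821.62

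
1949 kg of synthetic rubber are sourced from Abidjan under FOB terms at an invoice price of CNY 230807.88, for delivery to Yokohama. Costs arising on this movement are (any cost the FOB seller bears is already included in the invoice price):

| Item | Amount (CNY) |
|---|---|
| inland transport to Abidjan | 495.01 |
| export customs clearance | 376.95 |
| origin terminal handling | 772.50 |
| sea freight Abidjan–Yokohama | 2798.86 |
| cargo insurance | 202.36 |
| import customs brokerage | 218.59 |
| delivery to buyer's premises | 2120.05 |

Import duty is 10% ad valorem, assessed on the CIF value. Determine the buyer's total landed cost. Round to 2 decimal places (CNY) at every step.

FOB: the seller bears costs until goods are on board at the origin port; the buyer bears freight, insurance and all costs thereafter.
Already in the invoice (seller's account under FOB): inland to port, export clearance, origin terminal — exclude.
CIF value = FOB price + freight + insurance = 230807.88 + 2798.86 + 202.36 = 233809.10
Import duty = 233809.10 × 10% = 23380.91
Buyer bears: freight 2798.86 + insurance 202.36 + brokerage 218.59 + delivery 2120.05 + duty 23380.91 = 28720.77
Landed cost = invoice 230807.88 + 28720.77 = 259528.65

Total landed cost: CNY 259528.65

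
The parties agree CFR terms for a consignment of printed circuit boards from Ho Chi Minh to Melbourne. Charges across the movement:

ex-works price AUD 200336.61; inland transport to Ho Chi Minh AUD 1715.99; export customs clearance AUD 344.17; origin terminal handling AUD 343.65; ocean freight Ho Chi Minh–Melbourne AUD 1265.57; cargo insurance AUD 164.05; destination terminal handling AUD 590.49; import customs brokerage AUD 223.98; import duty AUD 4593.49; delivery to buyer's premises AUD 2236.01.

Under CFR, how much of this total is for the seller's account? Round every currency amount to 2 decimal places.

CFR: the seller pays costs through ocean freight to the destination port, but not insurance.
Seller's account: goods 200336.61 + inland to port 1715.99 + export clearance 344.17 + origin terminal 343.65 + freight 1265.57 = 204005.99
Buyer's account: insurance 164.05 + destination terminal 590.49 + brokerage 223.98 + duty 4593.49 + delivery 2236.01 = 7808.02

Seller's account: AUD 204005.99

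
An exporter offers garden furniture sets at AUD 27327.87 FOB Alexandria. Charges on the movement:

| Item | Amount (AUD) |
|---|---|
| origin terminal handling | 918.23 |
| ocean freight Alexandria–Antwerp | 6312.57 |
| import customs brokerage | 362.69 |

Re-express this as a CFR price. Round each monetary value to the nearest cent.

Not relevant to the conversion: origin terminal — on the seller under both FOB and CFR; already in the FOB price and stays in the CFR price. brokerage — on the buyer under both terms; not part of either seller's price.
From FOB to CFR, the seller additionally bears: freight.
CFR price = 27327.87 + 6312.57 = 33640.44

CFR price: AUD 33640.44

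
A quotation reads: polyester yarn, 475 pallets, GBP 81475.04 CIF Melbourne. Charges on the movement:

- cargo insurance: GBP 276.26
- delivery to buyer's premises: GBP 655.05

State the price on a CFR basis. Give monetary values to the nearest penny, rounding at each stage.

CFR price: GBP 81198.78

Not relevant to the conversion: delivery — on the buyer under both terms; not part of either seller's price.
From CIF to CFR, the seller no longer bears: insurance.
CFR price = 81475.04 − 276.26 = 81198.78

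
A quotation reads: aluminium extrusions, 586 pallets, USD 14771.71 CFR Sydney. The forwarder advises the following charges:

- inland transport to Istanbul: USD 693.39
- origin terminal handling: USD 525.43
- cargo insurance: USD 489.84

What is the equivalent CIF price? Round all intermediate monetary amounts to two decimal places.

CIF price: USD 15261.55

Not relevant to the conversion: origin terminal, inland to port — on the seller under both CFR and CIF; already in the CFR price and stays in the CIF price.
From CFR to CIF, the seller additionally bears: insurance.
CIF price = 14771.71 + 489.84 = 15261.55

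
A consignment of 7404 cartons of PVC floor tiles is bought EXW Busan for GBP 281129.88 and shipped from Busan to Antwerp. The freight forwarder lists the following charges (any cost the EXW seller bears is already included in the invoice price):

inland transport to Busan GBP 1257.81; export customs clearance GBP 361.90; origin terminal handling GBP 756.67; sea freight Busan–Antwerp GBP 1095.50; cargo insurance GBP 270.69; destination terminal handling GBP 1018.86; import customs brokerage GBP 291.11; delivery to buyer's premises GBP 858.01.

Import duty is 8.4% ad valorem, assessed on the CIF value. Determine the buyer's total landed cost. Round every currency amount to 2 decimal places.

Total landed cost: GBP 310969.72

EXW: the seller makes goods available at their premises; the buyer bears all onward costs.
CIF value = EXW price + inland to port + export clearance + origin terminal + freight + insurance = 281129.88 + 1257.81 + 361.90 + 756.67 + 1095.50 + 270.69 = 284872.45
Import duty = 284872.45 × 8.4% = 23929.29
Buyer bears: inland to port 1257.81 + export clearance 361.90 + origin terminal 756.67 + freight 1095.50 + insurance 270.69 + destination terminal 1018.86 + brokerage 291.11 + delivery 858.01 + duty 23929.29 = 29839.84
Landed cost = invoice 281129.88 + 29839.84 = 310969.72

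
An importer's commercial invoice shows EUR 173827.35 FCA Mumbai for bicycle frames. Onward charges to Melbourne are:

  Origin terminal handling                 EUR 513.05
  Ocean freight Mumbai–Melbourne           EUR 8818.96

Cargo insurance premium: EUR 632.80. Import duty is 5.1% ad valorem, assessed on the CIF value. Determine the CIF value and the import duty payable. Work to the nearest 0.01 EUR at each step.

CIF = FCA price + pre-shipment costs + freight + insurance
CIF = 173827.35 + 513.05 + 8818.96 + 632.80 = 183792.16
Import duty = 183792.16 × 5.1% = 9373.40

CIF value: EUR 183792.16; import duty: EUR 9373.40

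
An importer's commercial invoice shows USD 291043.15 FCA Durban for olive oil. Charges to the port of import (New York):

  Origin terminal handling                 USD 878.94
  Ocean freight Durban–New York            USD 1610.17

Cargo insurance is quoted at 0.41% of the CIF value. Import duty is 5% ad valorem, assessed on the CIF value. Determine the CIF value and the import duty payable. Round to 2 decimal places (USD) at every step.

Let C be the CIF value. C = FCA price + pre-shipment costs + freight + 0.41% × C
C − 0.41% × C = 291043.15 + 878.94 + 1610.17
0.9959 × C = 293532.26
C = 293532.26 / 0.9959 = 294740.70
Insurance premium = 0.41% × 294740.70 = 1208.44
Import duty = 294740.70 × 5% = 14737.04

CIF value: USD 294740.70; import duty: USD 14737.04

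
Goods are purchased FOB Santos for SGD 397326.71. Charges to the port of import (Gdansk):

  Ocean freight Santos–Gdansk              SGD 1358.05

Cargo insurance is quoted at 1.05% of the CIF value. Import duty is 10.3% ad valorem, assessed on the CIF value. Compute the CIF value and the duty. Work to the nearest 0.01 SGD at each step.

Let C be the CIF value. C = FOB price + freight + 1.05% × C
C − 1.05% × C = 397326.71 + 1358.05
0.9895 × C = 398684.76
C = 398684.76 / 0.9895 = 402915.37
Insurance premium = 1.05% × 402915.37 = 4230.61
Import duty = 402915.37 × 10.3% = 41500.28

CIF value: SGD 402915.37; import duty: SGD 41500.28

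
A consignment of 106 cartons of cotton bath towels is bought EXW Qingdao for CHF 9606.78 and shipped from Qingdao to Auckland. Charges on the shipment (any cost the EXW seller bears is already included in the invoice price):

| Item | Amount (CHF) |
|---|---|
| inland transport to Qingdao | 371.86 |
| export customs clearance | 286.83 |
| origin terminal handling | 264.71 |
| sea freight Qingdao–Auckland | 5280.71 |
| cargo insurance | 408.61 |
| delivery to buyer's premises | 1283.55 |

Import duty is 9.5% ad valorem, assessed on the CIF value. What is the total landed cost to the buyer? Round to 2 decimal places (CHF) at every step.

EXW: the seller makes goods available at their premises; the buyer bears all onward costs.
CIF value = EXW price + inland to port + export clearance + origin terminal + freight + insurance = 9606.78 + 371.86 + 286.83 + 264.71 + 5280.71 + 408.61 = 16219.50
Import duty = 16219.50 × 9.5% = 1540.85
Buyer bears: inland to port 371.86 + export clearance 286.83 + origin terminal 264.71 + freight 5280.71 + insurance 408.61 + delivery 1283.55 + duty 1540.85 = 9437.12
Landed cost = invoice 9606.78 + 9437.12 = 19043.90

Total landed cost: CHF 19043.90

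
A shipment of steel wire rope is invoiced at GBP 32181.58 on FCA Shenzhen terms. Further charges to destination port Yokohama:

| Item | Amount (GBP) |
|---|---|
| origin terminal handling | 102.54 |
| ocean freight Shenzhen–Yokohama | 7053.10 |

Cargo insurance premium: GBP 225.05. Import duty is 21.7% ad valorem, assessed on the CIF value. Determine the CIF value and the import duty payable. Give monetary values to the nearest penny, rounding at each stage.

CIF value: GBP 39562.27; import duty: GBP 8585.01

CIF = FCA price + pre-shipment costs + freight + insurance
CIF = 32181.58 + 102.54 + 7053.10 + 225.05 = 39562.27
Import duty = 39562.27 × 21.7% = 8585.01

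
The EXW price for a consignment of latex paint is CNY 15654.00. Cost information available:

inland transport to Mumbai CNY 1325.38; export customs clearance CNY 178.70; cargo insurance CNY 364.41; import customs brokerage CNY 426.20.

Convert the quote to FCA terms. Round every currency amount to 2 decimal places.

Not relevant to the conversion: insurance, brokerage — on the buyer under both terms; not part of either seller's price.
From EXW to FCA, the seller additionally bears: inland to port, export clearance.
FCA price = 15654.00 + 1325.38 + 178.70 = 17158.08

FCA price: CNY 17158.08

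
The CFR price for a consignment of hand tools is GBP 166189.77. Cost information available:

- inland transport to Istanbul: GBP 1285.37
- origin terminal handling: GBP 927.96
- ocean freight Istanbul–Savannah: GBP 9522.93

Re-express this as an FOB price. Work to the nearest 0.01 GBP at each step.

FOB price: GBP 156666.84

Not relevant to the conversion: inland to port, origin terminal — on the seller under both CFR and FOB; already in the CFR price and stays in the FOB price.
From CFR to FOB, the seller no longer bears: freight.
FOB price = 166189.77 − 9522.93 = 156666.84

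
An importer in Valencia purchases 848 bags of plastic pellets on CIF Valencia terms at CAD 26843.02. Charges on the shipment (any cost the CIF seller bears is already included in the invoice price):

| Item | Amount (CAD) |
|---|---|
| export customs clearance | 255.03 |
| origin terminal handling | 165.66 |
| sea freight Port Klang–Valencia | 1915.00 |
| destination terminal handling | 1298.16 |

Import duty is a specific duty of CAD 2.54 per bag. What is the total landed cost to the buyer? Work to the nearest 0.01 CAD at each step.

CIF: the seller pays costs through ocean freight and marine insurance to the destination port.
Already in the invoice (seller's account under CIF): export clearance, origin terminal, freight — exclude.
The CIF price already equals the CIF value: 26843.02
Import duty = 848 × 2.54 = 2153.92
Buyer bears: destination terminal 1298.16 + duty 2153.92 = 3452.08
Landed cost = invoice 26843.02 + 3452.08 = 30295.10

Total landed cost: CAD 30295.10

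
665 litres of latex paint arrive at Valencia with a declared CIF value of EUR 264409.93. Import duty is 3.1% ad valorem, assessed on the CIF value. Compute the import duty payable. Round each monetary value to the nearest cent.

Import duty: EUR 8196.71

Import duty = 264409.93 × 3.1% = 8196.71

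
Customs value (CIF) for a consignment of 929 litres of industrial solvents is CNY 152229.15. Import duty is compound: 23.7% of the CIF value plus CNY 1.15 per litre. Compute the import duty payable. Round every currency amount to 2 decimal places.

Ad valorem component: 152229.15 × 23.7% = 36078.31
Specific component: 929 × 1.15 = 1068.35
Import duty = 36078.31 + 1068.35 = 37146.66

Import duty: CNY 37146.66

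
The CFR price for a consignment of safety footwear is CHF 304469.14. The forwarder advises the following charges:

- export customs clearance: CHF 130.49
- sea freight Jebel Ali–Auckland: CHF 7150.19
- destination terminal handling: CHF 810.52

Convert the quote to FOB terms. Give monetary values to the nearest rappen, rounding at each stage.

FOB price: CHF 297318.95

Not relevant to the conversion: export clearance — on the seller under both CFR and FOB; already in the CFR price and stays in the FOB price. destination terminal — on the buyer under both terms; not part of either seller's price.
From CFR to FOB, the seller no longer bears: freight.
FOB price = 304469.14 − 7150.19 = 297318.95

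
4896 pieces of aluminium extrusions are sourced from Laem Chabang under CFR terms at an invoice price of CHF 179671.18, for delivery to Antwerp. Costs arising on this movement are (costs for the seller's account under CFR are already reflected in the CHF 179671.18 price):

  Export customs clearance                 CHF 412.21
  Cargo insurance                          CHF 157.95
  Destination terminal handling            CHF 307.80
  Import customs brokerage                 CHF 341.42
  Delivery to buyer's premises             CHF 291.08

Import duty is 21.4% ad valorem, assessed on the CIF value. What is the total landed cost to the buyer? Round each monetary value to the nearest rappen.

CFR: the seller pays costs through ocean freight to the destination port, but not insurance.
Already in the invoice (seller's account under CFR): export clearance — exclude.
CIF value = CFR price + insurance = 179671.18 + 157.95 = 179829.13
Import duty = 179829.13 × 21.4% = 38483.43
Buyer bears: insurance 157.95 + destination terminal 307.80 + brokerage 341.42 + delivery 291.08 + duty 38483.43 = 39581.68
Landed cost = invoice 179671.18 + 39581.68 = 219252.86

Total landed cost: CHF 219252.86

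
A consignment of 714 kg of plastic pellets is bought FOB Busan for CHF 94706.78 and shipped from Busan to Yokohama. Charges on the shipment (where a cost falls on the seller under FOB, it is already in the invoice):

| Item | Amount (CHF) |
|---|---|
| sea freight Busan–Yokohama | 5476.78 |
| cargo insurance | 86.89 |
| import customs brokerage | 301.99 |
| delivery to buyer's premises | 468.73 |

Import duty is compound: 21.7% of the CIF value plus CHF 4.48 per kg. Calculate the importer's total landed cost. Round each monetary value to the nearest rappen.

Total landed cost: CHF 125998.58

FOB: the seller bears costs until goods are on board at the origin port; the buyer bears freight, insurance and all costs thereafter.
CIF value = FOB price + freight + insurance = 94706.78 + 5476.78 + 86.89 = 100270.45
Ad valorem component: 100270.45 × 21.7% = 21758.69
Specific component: 714 × 4.48 = 3198.72
Import duty = 21758.69 + 3198.72 = 24957.41
Buyer bears: freight 5476.78 + insurance 86.89 + brokerage 301.99 + delivery 468.73 + duty 24957.41 = 31291.80
Landed cost = invoice 94706.78 + 31291.80 = 125998.58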